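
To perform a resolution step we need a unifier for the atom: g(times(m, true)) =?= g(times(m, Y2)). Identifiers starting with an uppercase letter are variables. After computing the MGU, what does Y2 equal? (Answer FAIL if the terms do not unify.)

Decompose g/1: times(m, true) =?= times(m, Y2).
Decompose times/2: m =?= m,  true =?= Y2.
Delete trivial equation m =?= m.
Bind Y2 := true.
MGU = { Y2 ↦ true }, so Y2 ↦ true.

true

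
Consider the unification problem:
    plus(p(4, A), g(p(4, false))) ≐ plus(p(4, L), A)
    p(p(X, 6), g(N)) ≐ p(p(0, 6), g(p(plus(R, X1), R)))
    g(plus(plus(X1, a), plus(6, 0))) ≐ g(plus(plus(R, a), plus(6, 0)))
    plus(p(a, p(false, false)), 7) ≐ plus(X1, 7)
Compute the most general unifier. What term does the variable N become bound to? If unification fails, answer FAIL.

p(plus(p(a, p(false, false)), p(a, p(false, false))), p(a, p(false, false)))

Decompose plus/2: p(4, A) ≐ p(4, L),  g(p(4, false)) ≐ A.
Decompose p/2: 4 ≐ 4,  A ≐ L.
Delete trivial equation 4 ≐ 4.
Bind A := L; substituting into the one remaining equation that mentions A gives: g(p(4, false)) ≐ L.
Bind L := g(p(4, false)); no other remaining equation mentions L. Substituting into the earlier binding gives A := g(p(4, false)).
Decompose p/2: p(X, 6) ≐ p(0, 6),  g(N) ≐ g(p(plus(R, X1), R)).
Decompose p/2: X ≐ 0,  6 ≐ 6.
Bind X := 0; no other remaining equation mentions X.
Delete trivial equation 6 ≐ 6.
Decompose g/1: N ≐ p(plus(R, X1), R).
Bind N := p(plus(R, X1), R); no other remaining equation mentions N.
Decompose g/1: plus(plus(X1, a), plus(6, 0)) ≐ plus(plus(R, a), plus(6, 0)).
Decompose plus/2: plus(X1, a) ≐ plus(R, a),  plus(6, 0) ≐ plus(6, 0).
Decompose plus/2: X1 ≐ R,  a ≐ a.
Bind X1 := R; substituting into the one remaining equation that mentions X1 gives: plus(p(a, p(false, false)), 7) ≐ plus(R, 7). Substituting into the earlier binding gives N := p(plus(R, R), R).
Delete trivial equation a ≐ a.
Delete trivial equation plus(6, 0) ≐ plus(6, 0).
Decompose plus/2: p(a, p(false, false)) ≐ R,  7 ≐ 7.
Bind R := p(a, p(false, false)); no other remaining equation mentions R. Substituting into the earlier bindings gives N := p(plus(p(a, p(false, false)), p(a, p(false, false))), p(a, p(false, false))), X1 := p(a, p(false, false)).
Delete trivial equation 7 ≐ 7.
MGU = { A -> g(p(4, false)), L -> g(p(4, false)), X -> 0, N -> p(plus(p(a, p(false, false)), p(a, p(false, false))), p(a, p(false, false))), X1 -> p(a, p(false, false)), R -> p(a, p(false, false)) }, so N -> p(plus(p(a, p(false, false)), p(a, p(false, false))), p(a, p(false, false))).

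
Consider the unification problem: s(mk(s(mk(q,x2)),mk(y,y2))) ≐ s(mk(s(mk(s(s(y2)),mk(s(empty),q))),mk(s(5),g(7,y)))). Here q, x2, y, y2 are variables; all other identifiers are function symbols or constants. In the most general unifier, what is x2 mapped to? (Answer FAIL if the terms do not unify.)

mk(s(empty),s(s(g(7,s(5)))))

Decompose s/1: mk(s(mk(q,x2)),mk(y,y2)) ≐ mk(s(mk(s(s(y2)),mk(s(empty),q))),mk(s(5),g(7,y))).
Decompose mk/2: s(mk(q,x2)) ≐ s(mk(s(s(y2)),mk(s(empty),q))),  mk(y,y2) ≐ mk(s(5),g(7,y)).
Decompose s/1: mk(q,x2) ≐ mk(s(s(y2)),mk(s(empty),q)).
Decompose mk/2: q ≐ s(s(y2)),  x2 ≐ mk(s(empty),q).
Bind q := s(s(y2)); substituting into the one remaining equation that mentions q gives: x2 ≐ mk(s(empty),s(s(y2))).
Bind x2 := mk(s(empty),s(s(y2))); no other remaining equation mentions x2.
Decompose mk/2: y ≐ s(5),  y2 ≐ g(7,y).
Bind y := s(5); substituting into the remaining equation gives: y2 ≐ g(7,s(5)).
Bind y2 := g(7,s(5)). Substituting into the earlier bindings gives q := s(s(g(7,s(5)))), x2 := mk(s(empty),s(s(g(7,s(5))))).
MGU = { q ↦ s(s(g(7,s(5)))), x2 ↦ mk(s(empty),s(s(g(7,s(5))))), y ↦ s(5), y2 ↦ g(7,s(5)) }, so x2 ↦ mk(s(empty),s(s(g(7,s(5))))).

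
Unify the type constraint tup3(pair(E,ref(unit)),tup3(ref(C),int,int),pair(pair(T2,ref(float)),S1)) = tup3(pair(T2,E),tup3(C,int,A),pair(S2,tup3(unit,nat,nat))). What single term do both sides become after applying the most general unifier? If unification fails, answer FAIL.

Decompose tup3/3: pair(E,ref(unit)) = pair(T2,E),  tup3(ref(C),int,int) = tup3(C,int,A),  pair(pair(T2,ref(float)),S1) = pair(S2,tup3(unit,nat,nat)).
Decompose pair/2: E = T2,  ref(unit) = E.
Bind E := T2; substituting into the one remaining equation that mentions E gives: ref(unit) = T2.
Bind T2 := ref(unit); substituting into the one remaining equation that mentions T2 gives: pair(pair(ref(unit),ref(float)),S1) = pair(S2,tup3(unit,nat,nat)). Substituting into the earlier binding gives E := ref(unit).
Decompose tup3/3: ref(C) = C,  int = int,  int = A.
Occurs check fails: C occurs in ref(C); the equation C = ref(C) has no finite solution.

FAIL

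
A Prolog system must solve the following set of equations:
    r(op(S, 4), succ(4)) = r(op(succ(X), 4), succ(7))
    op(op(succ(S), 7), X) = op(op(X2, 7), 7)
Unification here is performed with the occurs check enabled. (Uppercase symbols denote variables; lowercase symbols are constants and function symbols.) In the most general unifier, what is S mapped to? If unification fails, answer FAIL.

Decompose r/2: op(S, 4) = op(succ(X), 4),  succ(4) = succ(7).
Decompose op/2: S = succ(X),  4 = 4.
Bind S := succ(X); substituting into the one remaining equation that mentions S gives: op(op(succ(succ(X)), 7), X) = op(op(X2, 7), 7).
Delete trivial equation 4 = 4.
Decompose succ/1: 4 = 7.
Clash: constants 4 and 7 differ; no unifier exists.

FAIL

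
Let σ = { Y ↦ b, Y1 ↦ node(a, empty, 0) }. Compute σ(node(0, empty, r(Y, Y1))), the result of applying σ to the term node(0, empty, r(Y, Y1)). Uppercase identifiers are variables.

Replace each occurrence of Y with b.
Replace each occurrence of Y1 with node(a, empty, 0).
Result: node(0, empty, r(b, node(a, empty, 0))).

node(0, empty, r(b, node(a, empty, 0)))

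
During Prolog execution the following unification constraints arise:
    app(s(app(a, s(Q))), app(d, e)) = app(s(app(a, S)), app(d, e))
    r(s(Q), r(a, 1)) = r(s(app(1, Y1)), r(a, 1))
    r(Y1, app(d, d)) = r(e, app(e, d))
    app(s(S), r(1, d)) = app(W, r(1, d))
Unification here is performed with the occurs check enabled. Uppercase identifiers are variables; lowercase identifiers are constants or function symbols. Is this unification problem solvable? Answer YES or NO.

Decompose app/2: s(app(a, s(Q))) = s(app(a, S)),  app(d, e) = app(d, e).
Decompose s/1: app(a, s(Q)) = app(a, S).
Decompose app/2: a = a,  s(Q) = S.
Delete trivial equation a = a.
Bind S := s(Q); substituting into the one remaining equation that mentions S gives: app(s(s(Q)), r(1, d)) = app(W, r(1, d)).
Delete trivial equation app(d, e) = app(d, e).
Decompose r/2: s(Q) = s(app(1, Y1)),  r(a, 1) = r(a, 1).
Decompose s/1: Q = app(1, Y1).
Bind Q := app(1, Y1); substituting into the one remaining equation that mentions Q gives: app(s(s(app(1, Y1))), r(1, d)) = app(W, r(1, d)). Substituting into the earlier binding gives S := s(app(1, Y1)).
Delete trivial equation r(a, 1) = r(a, 1).
Decompose r/2: Y1 = e,  app(d, d) = app(e, d).
Bind Y1 := e; substituting into the one remaining equation that mentions Y1 gives: app(s(s(app(1, e))), r(1, d)) = app(W, r(1, d)). Substituting into the earlier bindings gives S := s(app(1, e)), Q := app(1, e).
Decompose app/2: d = e,  d = d.
Clash: constants d and e differ; no unifier exists.

NO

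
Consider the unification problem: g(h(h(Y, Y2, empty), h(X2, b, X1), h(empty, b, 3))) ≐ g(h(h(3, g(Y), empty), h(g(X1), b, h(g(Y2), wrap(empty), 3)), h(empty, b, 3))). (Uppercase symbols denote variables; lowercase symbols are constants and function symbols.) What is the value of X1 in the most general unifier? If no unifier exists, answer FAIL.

Decompose g/1: h(h(Y, Y2, empty), h(X2, b, X1), h(empty, b, 3)) ≐ h(h(3, g(Y), empty), h(g(X1), b, h(g(Y2), wrap(empty), 3)), h(empty, b, 3)).
Decompose h/3: h(Y, Y2, empty) ≐ h(3, g(Y), empty),  h(X2, b, X1) ≐ h(g(X1), b, h(g(Y2), wrap(empty), 3)),  h(empty, b, 3) ≐ h(empty, b, 3).
Decompose h/3: Y ≐ 3,  Y2 ≐ g(Y),  empty ≐ empty.
Bind Y := 3; substituting into the one remaining equation that mentions Y gives: Y2 ≐ g(3).
Bind Y2 := g(3); substituting into the one remaining equation that mentions Y2 gives: h(X2, b, X1) ≐ h(g(X1), b, h(g(g(3)), wrap(empty), 3)).
Delete trivial equation empty ≐ empty.
Decompose h/3: X2 ≐ g(X1),  b ≐ b,  X1 ≐ h(g(g(3)), wrap(empty), 3).
Bind X2 := g(X1); no other remaining equation mentions X2.
Delete trivial equation b ≐ b.
Bind X1 := h(g(g(3)), wrap(empty), 3); no other remaining equation mentions X1. Substituting into the earlier binding gives X2 := g(h(g(g(3)), wrap(empty), 3)).
Delete trivial equation h(empty, b, 3) ≐ h(empty, b, 3).
MGU = { Y -> 3, Y2 -> g(3), X2 -> g(h(g(g(3)), wrap(empty), 3)), X1 -> h(g(g(3)), wrap(empty), 3) }, so X1 -> h(g(g(3)), wrap(empty), 3).

h(g(g(3)), wrap(empty), 3)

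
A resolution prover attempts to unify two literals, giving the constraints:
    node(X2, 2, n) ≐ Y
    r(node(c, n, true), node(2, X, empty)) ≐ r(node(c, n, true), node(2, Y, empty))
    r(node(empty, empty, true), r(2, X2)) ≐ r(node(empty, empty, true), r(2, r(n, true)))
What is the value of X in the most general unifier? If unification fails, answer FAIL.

node(r(n, true), 2, n)

Bind Y := node(X2, 2, n); substituting into the one remaining equation that mentions Y gives: r(node(c, n, true), node(2, X, empty)) ≐ r(node(c, n, true), node(2, node(X2, 2, n), empty)).
Decompose r/2: node(c, n, true) ≐ node(c, n, true),  node(2, X, empty) ≐ node(2, node(X2, 2, n), empty).
Delete trivial equation node(c, n, true) ≐ node(c, n, true).
Decompose node/3: 2 ≐ 2,  X ≐ node(X2, 2, n),  empty ≐ empty.
Delete trivial equation 2 ≐ 2.
Bind X := node(X2, 2, n); no other remaining equation mentions X.
Delete trivial equation empty ≐ empty.
Decompose r/2: node(empty, empty, true) ≐ node(empty, empty, true),  r(2, X2) ≐ r(2, r(n, true)).
Delete trivial equation node(empty, empty, true) ≐ node(empty, empty, true).
Decompose r/2: 2 ≐ 2,  X2 ≐ r(n, true).
Delete trivial equation 2 ≐ 2.
Bind X2 := r(n, true). Substituting into the earlier bindings gives Y := node(r(n, true), 2, n), X := node(r(n, true), 2, n).
MGU = { Y := node(r(n, true), 2, n), X := node(r(n, true), 2, n), X2 := r(n, true) }, so X := node(r(n, true), 2, n).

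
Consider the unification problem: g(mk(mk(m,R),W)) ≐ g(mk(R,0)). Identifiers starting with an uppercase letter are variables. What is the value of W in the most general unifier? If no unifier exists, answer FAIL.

FAIL

Decompose g/1: mk(mk(m,R),W) ≐ mk(R,0).
Decompose mk/2: mk(m,R) ≐ R,  W ≐ 0.
Occurs check fails: R occurs in mk(m,R); the equation R ≐ mk(m,R) has no finite solution.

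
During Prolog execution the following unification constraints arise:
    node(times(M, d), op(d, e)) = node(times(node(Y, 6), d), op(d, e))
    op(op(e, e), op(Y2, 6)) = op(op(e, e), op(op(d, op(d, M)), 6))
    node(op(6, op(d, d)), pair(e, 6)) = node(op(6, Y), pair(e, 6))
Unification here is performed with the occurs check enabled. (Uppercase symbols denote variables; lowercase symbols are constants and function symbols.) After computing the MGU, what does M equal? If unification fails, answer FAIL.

Decompose node/2: times(M, d) = times(node(Y, 6), d),  op(d, e) = op(d, e).
Decompose times/2: M = node(Y, 6),  d = d.
Bind M := node(Y, 6); substituting into the one remaining equation that mentions M gives: op(op(e, e), op(Y2, 6)) = op(op(e, e), op(op(d, op(d, node(Y, 6))), 6)).
Delete trivial equation d = d.
Delete trivial equation op(d, e) = op(d, e).
Decompose op/2: op(e, e) = op(e, e),  op(Y2, 6) = op(op(d, op(d, node(Y, 6))), 6).
Delete trivial equation op(e, e) = op(e, e).
Decompose op/2: Y2 = op(d, op(d, node(Y, 6))),  6 = 6.
Bind Y2 := op(d, op(d, node(Y, 6))); no other remaining equation mentions Y2.
Delete trivial equation 6 = 6.
Decompose node/2: op(6, op(d, d)) = op(6, Y),  pair(e, 6) = pair(e, 6).
Decompose op/2: 6 = 6,  op(d, d) = Y.
Delete trivial equation 6 = 6.
Bind Y := op(d, d); no other remaining equation mentions Y. Substituting into the earlier bindings gives M := node(op(d, d), 6), Y2 := op(d, op(d, node(op(d, d), 6))).
Delete trivial equation pair(e, 6) = pair(e, 6).
MGU = { M = node(op(d, d), 6), Y2 = op(d, op(d, node(op(d, d), 6))), Y = op(d, d) }, so M = node(op(d, d), 6).

node(op(d, d), 6)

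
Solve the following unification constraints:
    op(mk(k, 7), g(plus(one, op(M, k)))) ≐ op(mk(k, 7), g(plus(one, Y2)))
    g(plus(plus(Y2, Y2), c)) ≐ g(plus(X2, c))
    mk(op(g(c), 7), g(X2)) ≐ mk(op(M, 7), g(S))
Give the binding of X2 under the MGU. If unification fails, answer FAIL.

plus(op(g(c), k), op(g(c), k))

Decompose op/2: mk(k, 7) ≐ mk(k, 7),  g(plus(one, op(M, k))) ≐ g(plus(one, Y2)).
Delete trivial equation mk(k, 7) ≐ mk(k, 7).
Decompose g/1: plus(one, op(M, k)) ≐ plus(one, Y2).
Decompose plus/2: one ≐ one,  op(M, k) ≐ Y2.
Delete trivial equation one ≐ one.
Bind Y2 := op(M, k); substituting into the one remaining equation that mentions Y2 gives: g(plus(plus(op(M, k), op(M, k)), c)) ≐ g(plus(X2, c)).
Decompose g/1: plus(plus(op(M, k), op(M, k)), c) ≐ plus(X2, c).
Decompose plus/2: plus(op(M, k), op(M, k)) ≐ X2,  c ≐ c.
Bind X2 := plus(op(M, k), op(M, k)); substituting into the one remaining equation that mentions X2 gives: mk(op(g(c), 7), g(plus(op(M, k), op(M, k)))) ≐ mk(op(M, 7), g(S)).
Delete trivial equation c ≐ c.
Decompose mk/2: op(g(c), 7) ≐ op(M, 7),  g(plus(op(M, k), op(M, k))) ≐ g(S).
Decompose op/2: g(c) ≐ M,  7 ≐ 7.
Bind M := g(c); substituting into the one remaining equation that mentions M gives: g(plus(op(g(c), k), op(g(c), k))) ≐ g(S). Substituting into the earlier bindings gives Y2 := op(g(c), k), X2 := plus(op(g(c), k), op(g(c), k)).
Delete trivial equation 7 ≐ 7.
Decompose g/1: plus(op(g(c), k), op(g(c), k)) ≐ S.
Bind S := plus(op(g(c), k), op(g(c), k)).
MGU = { Y2 := op(g(c), k), X2 := plus(op(g(c), k), op(g(c), k)), M := g(c), S := plus(op(g(c), k), op(g(c), k)) }, so X2 := plus(op(g(c), k), op(g(c), k)).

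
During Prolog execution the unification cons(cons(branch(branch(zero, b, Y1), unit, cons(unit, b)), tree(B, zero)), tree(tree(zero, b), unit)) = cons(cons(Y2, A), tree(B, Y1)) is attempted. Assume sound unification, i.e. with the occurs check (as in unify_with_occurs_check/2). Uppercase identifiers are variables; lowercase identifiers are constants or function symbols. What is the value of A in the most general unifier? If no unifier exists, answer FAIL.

tree(tree(zero, b), zero)

Decompose cons/2: cons(branch(branch(zero, b, Y1), unit, cons(unit, b)), tree(B, zero)) = cons(Y2, A),  tree(tree(zero, b), unit) = tree(B, Y1).
Decompose cons/2: branch(branch(zero, b, Y1), unit, cons(unit, b)) = Y2,  tree(B, zero) = A.
Bind Y2 := branch(branch(zero, b, Y1), unit, cons(unit, b)); no other remaining equation mentions Y2.
Bind A := tree(B, zero); no other remaining equation mentions A.
Decompose tree/2: tree(zero, b) = B,  unit = Y1.
Bind B := tree(zero, b); no other remaining equation mentions B. Substituting into the earlier binding gives A := tree(tree(zero, b), zero).
Bind Y1 := unit. Substituting into the earlier binding gives Y2 := branch(branch(zero, b, unit), unit, cons(unit, b)).
MGU = { Y2 = branch(branch(zero, b, unit), unit, cons(unit, b)), A = tree(tree(zero, b), zero), B = tree(zero, b), Y1 = unit }, so A = tree(tree(zero, b), zero).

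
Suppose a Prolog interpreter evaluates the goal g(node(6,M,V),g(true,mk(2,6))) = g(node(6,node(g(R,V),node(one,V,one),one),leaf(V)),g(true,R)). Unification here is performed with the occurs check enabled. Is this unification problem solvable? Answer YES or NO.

Decompose g/2: node(6,M,V) = node(6,node(g(R,V),node(one,V,one),one),leaf(V)),  g(true,mk(2,6)) = g(true,R).
Decompose node/3: 6 = 6,  M = node(g(R,V),node(one,V,one),one),  V = leaf(V).
Delete trivial equation 6 = 6.
Bind M := node(g(R,V),node(one,V,one),one); no other remaining equation mentions M.
Occurs check fails: V occurs in leaf(V); the equation V = leaf(V) has no finite solution.

NO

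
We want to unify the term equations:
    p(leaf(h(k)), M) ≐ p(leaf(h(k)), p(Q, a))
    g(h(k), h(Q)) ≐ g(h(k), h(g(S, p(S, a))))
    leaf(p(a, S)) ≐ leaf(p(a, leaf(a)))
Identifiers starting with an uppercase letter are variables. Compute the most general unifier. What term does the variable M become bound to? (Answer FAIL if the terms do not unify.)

Decompose p/2: leaf(h(k)) ≐ leaf(h(k)),  M ≐ p(Q, a).
Delete trivial equation leaf(h(k)) ≐ leaf(h(k)).
Bind M := p(Q, a); no other remaining equation mentions M.
Decompose g/2: h(k) ≐ h(k),  h(Q) ≐ h(g(S, p(S, a))).
Delete trivial equation h(k) ≐ h(k).
Decompose h/1: Q ≐ g(S, p(S, a)).
Bind Q := g(S, p(S, a)); no other remaining equation mentions Q. Substituting into the earlier binding gives M := p(g(S, p(S, a)), a).
Decompose leaf/1: p(a, S) ≐ p(a, leaf(a)).
Decompose p/2: a ≐ a,  S ≐ leaf(a).
Delete trivial equation a ≐ a.
Bind S := leaf(a). Substituting into the earlier bindings gives M := p(g(leaf(a), p(leaf(a), a)), a), Q := g(leaf(a), p(leaf(a), a)).
MGU = { M ↦ p(g(leaf(a), p(leaf(a), a)), a), Q ↦ g(leaf(a), p(leaf(a), a)), S ↦ leaf(a) }, so M ↦ p(g(leaf(a), p(leaf(a), a)), a).

p(g(leaf(a), p(leaf(a), a)), a)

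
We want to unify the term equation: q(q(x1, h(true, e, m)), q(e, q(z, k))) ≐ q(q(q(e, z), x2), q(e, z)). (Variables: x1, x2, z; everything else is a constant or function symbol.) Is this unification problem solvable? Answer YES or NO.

Decompose q/2: q(x1, h(true, e, m)) ≐ q(q(e, z), x2),  q(e, q(z, k)) ≐ q(e, z).
Decompose q/2: x1 ≐ q(e, z),  h(true, e, m) ≐ x2.
Bind x1 := q(e, z); no other remaining equation mentions x1.
Bind x2 := h(true, e, m); no other remaining equation mentions x2.
Decompose q/2: e ≐ e,  q(z, k) ≐ z.
Delete trivial equation e ≐ e.
Occurs check fails: z occurs in q(z, k); the equation z ≐ q(z, k) has no finite solution.

NO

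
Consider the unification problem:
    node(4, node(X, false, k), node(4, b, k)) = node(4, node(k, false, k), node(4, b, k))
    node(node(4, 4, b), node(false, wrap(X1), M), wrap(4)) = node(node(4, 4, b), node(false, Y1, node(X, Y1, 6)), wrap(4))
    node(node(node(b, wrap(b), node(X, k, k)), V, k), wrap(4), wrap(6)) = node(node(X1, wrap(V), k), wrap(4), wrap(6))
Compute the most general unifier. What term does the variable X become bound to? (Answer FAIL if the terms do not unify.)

Decompose node/3: 4 = 4,  node(X, false, k) = node(k, false, k),  node(4, b, k) = node(4, b, k).
Delete trivial equation 4 = 4.
Decompose node/3: X = k,  false = false,  k = k.
Bind X := k; substituting into the 2 remaining equations that mention X gives: node(node(4, 4, b), node(false, wrap(X1), M), wrap(4)) = node(node(4, 4, b), node(false, Y1, node(k, Y1, 6)), wrap(4)),  node(node(node(b, wrap(b), node(k, k, k)), V, k), wrap(4), wrap(6)) = node(node(X1, wrap(V), k), wrap(4), wrap(6)).
Delete trivial equation false = false.
Delete trivial equation k = k.
Delete trivial equation node(4, b, k) = node(4, b, k).
Decompose node/3: node(4, 4, b) = node(4, 4, b),  node(false, wrap(X1), M) = node(false, Y1, node(k, Y1, 6)),  wrap(4) = wrap(4).
Delete trivial equation node(4, 4, b) = node(4, 4, b).
Decompose node/3: false = false,  wrap(X1) = Y1,  M = node(k, Y1, 6).
Delete trivial equation false = false.
Bind Y1 := wrap(X1); substituting into the one remaining equation that mentions Y1 gives: M = node(k, wrap(X1), 6).
Bind M := node(k, wrap(X1), 6); no other remaining equation mentions M.
Delete trivial equation wrap(4) = wrap(4).
Decompose node/3: node(node(b, wrap(b), node(k, k, k)), V, k) = node(X1, wrap(V), k),  wrap(4) = wrap(4),  wrap(6) = wrap(6).
Decompose node/3: node(b, wrap(b), node(k, k, k)) = X1,  V = wrap(V),  k = k.
Bind X1 := node(b, wrap(b), node(k, k, k)); no other remaining equation mentions X1. Substituting into the earlier bindings gives Y1 := wrap(node(b, wrap(b), node(k, k, k))), M := node(k, wrap(node(b, wrap(b), node(k, k, k))), 6).
Occurs check fails: V occurs in wrap(V); the equation V = wrap(V) has no finite solution.

FAIL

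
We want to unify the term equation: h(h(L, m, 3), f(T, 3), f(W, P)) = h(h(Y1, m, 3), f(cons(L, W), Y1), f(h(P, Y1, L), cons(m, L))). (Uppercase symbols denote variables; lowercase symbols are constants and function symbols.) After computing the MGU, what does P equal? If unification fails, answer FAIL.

Decompose h/3: h(L, m, 3) = h(Y1, m, 3),  f(T, 3) = f(cons(L, W), Y1),  f(W, P) = f(h(P, Y1, L), cons(m, L)).
Decompose h/3: L = Y1,  m = m,  3 = 3.
Bind L := Y1; substituting into the 2 remaining equations that mention L gives: f(T, 3) = f(cons(Y1, W), Y1),  f(W, P) = f(h(P, Y1, Y1), cons(m, Y1)).
Delete trivial equation m = m.
Delete trivial equation 3 = 3.
Decompose f/2: T = cons(Y1, W),  3 = Y1.
Bind T := cons(Y1, W); no other remaining equation mentions T.
Bind Y1 := 3; substituting into the remaining equation gives: f(W, P) = f(h(P, 3, 3), cons(m, 3)). Substituting into the earlier bindings gives L := 3, T := cons(3, W).
Decompose f/2: W = h(P, 3, 3),  P = cons(m, 3).
Bind W := h(P, 3, 3); no other remaining equation mentions W. Substituting into the earlier binding gives T := cons(3, h(P, 3, 3)).
Bind P := cons(m, 3). Substituting into the earlier bindings gives T := cons(3, h(cons(m, 3), 3, 3)), W := h(cons(m, 3), 3, 3).
MGU = { L -> 3, T -> cons(3, h(cons(m, 3), 3, 3)), Y1 -> 3, W -> h(cons(m, 3), 3, 3), P -> cons(m, 3) }, so P -> cons(m, 3).

cons(m, 3)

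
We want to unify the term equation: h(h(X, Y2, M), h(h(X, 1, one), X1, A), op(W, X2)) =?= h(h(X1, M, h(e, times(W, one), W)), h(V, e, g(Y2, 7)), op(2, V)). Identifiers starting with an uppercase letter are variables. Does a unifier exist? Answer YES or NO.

Decompose h/3: h(X, Y2, M) =?= h(X1, M, h(e, times(W, one), W)),  h(h(X, 1, one), X1, A) =?= h(V, e, g(Y2, 7)),  op(W, X2) =?= op(2, V).
Decompose h/3: X =?= X1,  Y2 =?= M,  M =?= h(e, times(W, one), W).
Bind X := X1; substituting into the one remaining equation that mentions X gives: h(h(X1, 1, one), X1, A) =?= h(V, e, g(Y2, 7)).
Bind Y2 := M; substituting into the one remaining equation that mentions Y2 gives: h(h(X1, 1, one), X1, A) =?= h(V, e, g(M, 7)).
Bind M := h(e, times(W, one), W); substituting into the one remaining equation that mentions M gives: h(h(X1, 1, one), X1, A) =?= h(V, e, g(h(e, times(W, one), W), 7)). Substituting into the earlier binding gives Y2 := h(e, times(W, one), W).
Decompose h/3: h(X1, 1, one) =?= V,  X1 =?= e,  A =?= g(h(e, times(W, one), W), 7).
Bind V := h(X1, 1, one); substituting into the one remaining equation that mentions V gives: op(W, X2) =?= op(2, h(X1, 1, one)).
Bind X1 := e; substituting into the one remaining equation that mentions X1 gives: op(W, X2) =?= op(2, h(e, 1, one)). Substituting into the earlier bindings gives X := e, V := h(e, 1, one).
Bind A := g(h(e, times(W, one), W), 7); no other remaining equation mentions A.
Decompose op/2: W =?= 2,  X2 =?= h(e, 1, one).
Bind W := 2; no other remaining equation mentions W. Substituting into the earlier bindings gives Y2 := h(e, times(2, one), 2), M := h(e, times(2, one), 2), A := g(h(e, times(2, one), 2), 7).
Bind X2 := h(e, 1, one).
No equations remain and no clash or occurs-check failure arose, so a unifier exists.

YES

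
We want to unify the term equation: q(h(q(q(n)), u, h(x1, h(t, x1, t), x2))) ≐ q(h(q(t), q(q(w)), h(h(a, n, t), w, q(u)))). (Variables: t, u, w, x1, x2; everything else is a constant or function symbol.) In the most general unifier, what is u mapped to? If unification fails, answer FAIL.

q(q(h(q(n), h(a, n, q(n)), q(n))))

Decompose q/1: h(q(q(n)), u, h(x1, h(t, x1, t), x2)) ≐ h(q(t), q(q(w)), h(h(a, n, t), w, q(u))).
Decompose h/3: q(q(n)) ≐ q(t),  u ≐ q(q(w)),  h(x1, h(t, x1, t), x2) ≐ h(h(a, n, t), w, q(u)).
Decompose q/1: q(n) ≐ t.
Bind t := q(n); substituting into the one remaining equation that mentions t gives: h(x1, h(q(n), x1, q(n)), x2) ≐ h(h(a, n, q(n)), w, q(u)).
Bind u := q(q(w)); substituting into the remaining equation gives: h(x1, h(q(n), x1, q(n)), x2) ≐ h(h(a, n, q(n)), w, q(q(q(w)))).
Decompose h/3: x1 ≐ h(a, n, q(n)),  h(q(n), x1, q(n)) ≐ w,  x2 ≐ q(q(q(w))).
Bind x1 := h(a, n, q(n)); substituting into the one remaining equation that mentions x1 gives: h(q(n), h(a, n, q(n)), q(n)) ≐ w.
Bind w := h(q(n), h(a, n, q(n)), q(n)); substituting into the remaining equation gives: x2 ≐ q(q(q(h(q(n), h(a, n, q(n)), q(n))))). Substituting into the earlier binding gives u := q(q(h(q(n), h(a, n, q(n)), q(n)))).
Bind x2 := q(q(q(h(q(n), h(a, n, q(n)), q(n))))).
MGU = { t := q(n), u := q(q(h(q(n), h(a, n, q(n)), q(n)))), x1 := h(a, n, q(n)), w := h(q(n), h(a, n, q(n)), q(n)), x2 := q(q(q(h(q(n), h(a, n, q(n)), q(n))))) }, so u := q(q(h(q(n), h(a, n, q(n)), q(n)))).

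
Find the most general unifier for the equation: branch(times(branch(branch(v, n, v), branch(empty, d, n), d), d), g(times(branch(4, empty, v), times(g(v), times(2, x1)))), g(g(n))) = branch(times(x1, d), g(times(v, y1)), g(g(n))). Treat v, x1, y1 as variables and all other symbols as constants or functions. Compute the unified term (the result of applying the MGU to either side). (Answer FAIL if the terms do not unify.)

FAIL

Decompose branch/3: times(branch(branch(v, n, v), branch(empty, d, n), d), d) = times(x1, d),  g(times(branch(4, empty, v), times(g(v), times(2, x1)))) = g(times(v, y1)),  g(g(n)) = g(g(n)).
Decompose times/2: branch(branch(v, n, v), branch(empty, d, n), d) = x1,  d = d.
Bind x1 := branch(branch(v, n, v), branch(empty, d, n), d); substituting into the one remaining equation that mentions x1 gives: g(times(branch(4, empty, v), times(g(v), times(2, branch(branch(v, n, v), branch(empty, d, n), d))))) = g(times(v, y1)).
Delete trivial equation d = d.
Decompose g/1: times(branch(4, empty, v), times(g(v), times(2, branch(branch(v, n, v), branch(empty, d, n), d)))) = times(v, y1).
Decompose times/2: branch(4, empty, v) = v,  times(g(v), times(2, branch(branch(v, n, v), branch(empty, d, n), d))) = y1.
Occurs check fails: v occurs in branch(4, empty, v); the equation v = branch(4, empty, v) has no finite solution.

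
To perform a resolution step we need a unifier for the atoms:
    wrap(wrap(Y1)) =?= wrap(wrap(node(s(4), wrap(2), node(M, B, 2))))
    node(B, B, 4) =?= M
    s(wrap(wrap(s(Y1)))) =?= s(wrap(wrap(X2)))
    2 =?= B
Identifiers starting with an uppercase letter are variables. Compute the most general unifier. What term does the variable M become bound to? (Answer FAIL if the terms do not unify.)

Decompose wrap/1: wrap(Y1) =?= wrap(node(s(4), wrap(2), node(M, B, 2))).
Decompose wrap/1: Y1 =?= node(s(4), wrap(2), node(M, B, 2)).
Bind Y1 := node(s(4), wrap(2), node(M, B, 2)); substituting into the one remaining equation that mentions Y1 gives: s(wrap(wrap(s(node(s(4), wrap(2), node(M, B, 2)))))) =?= s(wrap(wrap(X2))).
Bind M := node(B, B, 4); substituting into the one remaining equation that mentions M gives: s(wrap(wrap(s(node(s(4), wrap(2), node(node(B, B, 4), B, 2)))))) =?= s(wrap(wrap(X2))). Substituting into the earlier binding gives Y1 := node(s(4), wrap(2), node(node(B, B, 4), B, 2)).
Decompose s/1: wrap(wrap(s(node(s(4), wrap(2), node(node(B, B, 4), B, 2))))) =?= wrap(wrap(X2)).
Decompose wrap/1: wrap(s(node(s(4), wrap(2), node(node(B, B, 4), B, 2)))) =?= wrap(X2).
Decompose wrap/1: s(node(s(4), wrap(2), node(node(B, B, 4), B, 2))) =?= X2.
Bind X2 := s(node(s(4), wrap(2), node(node(B, B, 4), B, 2))); no other remaining equation mentions X2.
Bind B := 2. Substituting into the earlier bindings gives Y1 := node(s(4), wrap(2), node(node(2, 2, 4), 2, 2)), M := node(2, 2, 4), X2 := s(node(s(4), wrap(2), node(node(2, 2, 4), 2, 2))).
MGU = { Y1 ↦ node(s(4), wrap(2), node(node(2, 2, 4), 2, 2)), M ↦ node(2, 2, 4), X2 ↦ s(node(s(4), wrap(2), node(node(2, 2, 4), 2, 2))), B ↦ 2 }, so M ↦ node(2, 2, 4).

node(2, 2, 4)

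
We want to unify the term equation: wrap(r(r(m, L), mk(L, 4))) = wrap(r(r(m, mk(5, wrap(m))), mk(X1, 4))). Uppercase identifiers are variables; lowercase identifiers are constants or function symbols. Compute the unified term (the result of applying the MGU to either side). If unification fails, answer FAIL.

Decompose wrap/1: r(r(m, L), mk(L, 4)) = r(r(m, mk(5, wrap(m))), mk(X1, 4)).
Decompose r/2: r(m, L) = r(m, mk(5, wrap(m))),  mk(L, 4) = mk(X1, 4).
Decompose r/2: m = m,  L = mk(5, wrap(m)).
Delete trivial equation m = m.
Bind L := mk(5, wrap(m)); substituting into the remaining equation gives: mk(mk(5, wrap(m)), 4) = mk(X1, 4).
Decompose mk/2: mk(5, wrap(m)) = X1,  4 = 4.
Bind X1 := mk(5, wrap(m)); no other remaining equation mentions X1.
Delete trivial equation 4 = 4.
Applying the MGU to either side gives wrap(r(r(m, mk(5, wrap(m))), mk(mk(5, wrap(m)), 4))).

wrap(r(r(m, mk(5, wrap(m))), mk(mk(5, wrap(m)), 4)))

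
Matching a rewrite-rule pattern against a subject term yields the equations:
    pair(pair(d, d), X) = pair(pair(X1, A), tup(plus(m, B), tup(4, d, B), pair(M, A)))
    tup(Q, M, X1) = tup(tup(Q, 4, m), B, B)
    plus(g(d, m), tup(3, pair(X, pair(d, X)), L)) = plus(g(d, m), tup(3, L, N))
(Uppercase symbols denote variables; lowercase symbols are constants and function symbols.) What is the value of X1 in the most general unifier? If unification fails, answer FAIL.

Decompose pair/2: pair(d, d) = pair(X1, A),  X = tup(plus(m, B), tup(4, d, B), pair(M, A)).
Decompose pair/2: d = X1,  d = A.
Bind X1 := d; substituting into the one remaining equation that mentions X1 gives: tup(Q, M, d) = tup(tup(Q, 4, m), B, B).
Bind A := d; substituting into the one remaining equation that mentions A gives: X = tup(plus(m, B), tup(4, d, B), pair(M, d)).
Bind X := tup(plus(m, B), tup(4, d, B), pair(M, d)); substituting into the one remaining equation that mentions X gives: plus(g(d, m), tup(3, pair(tup(plus(m, B), tup(4, d, B), pair(M, d)), pair(d, tup(plus(m, B), tup(4, d, B), pair(M, d)))), L)) = plus(g(d, m), tup(3, L, N)).
Decompose tup/3: Q = tup(Q, 4, m),  M = B,  d = B.
Occurs check fails: Q occurs in tup(Q, 4, m); the equation Q = tup(Q, 4, m) has no finite solution.

FAIL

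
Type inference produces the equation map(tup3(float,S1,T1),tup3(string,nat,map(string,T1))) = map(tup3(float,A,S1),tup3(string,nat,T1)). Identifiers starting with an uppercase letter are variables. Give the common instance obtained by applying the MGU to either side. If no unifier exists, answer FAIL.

FAIL

Decompose map/2: tup3(float,S1,T1) = tup3(float,A,S1),  tup3(string,nat,map(string,T1)) = tup3(string,nat,T1).
Decompose tup3/3: float = float,  S1 = A,  T1 = S1.
Delete trivial equation float = float.
Bind S1 := A; substituting into the one remaining equation that mentions S1 gives: T1 = A.
Bind T1 := A; substituting into the remaining equation gives: tup3(string,nat,map(string,A)) = tup3(string,nat,A).
Decompose tup3/3: string = string,  nat = nat,  map(string,A) = A.
Delete trivial equation string = string.
Delete trivial equation nat = nat.
Occurs check fails: A occurs in map(string,A); the equation A = map(string,A) has no finite solution.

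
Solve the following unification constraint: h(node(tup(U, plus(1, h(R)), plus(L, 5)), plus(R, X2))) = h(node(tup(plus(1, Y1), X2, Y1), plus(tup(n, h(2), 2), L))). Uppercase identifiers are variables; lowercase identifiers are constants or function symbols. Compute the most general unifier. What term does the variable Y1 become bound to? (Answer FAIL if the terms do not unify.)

plus(plus(1, h(tup(n, h(2), 2))), 5)

Decompose h/1: node(tup(U, plus(1, h(R)), plus(L, 5)), plus(R, X2)) = node(tup(plus(1, Y1), X2, Y1), plus(tup(n, h(2), 2), L)).
Decompose node/2: tup(U, plus(1, h(R)), plus(L, 5)) = tup(plus(1, Y1), X2, Y1),  plus(R, X2) = plus(tup(n, h(2), 2), L).
Decompose tup/3: U = plus(1, Y1),  plus(1, h(R)) = X2,  plus(L, 5) = Y1.
Bind U := plus(1, Y1); no other remaining equation mentions U.
Bind X2 := plus(1, h(R)); substituting into the one remaining equation that mentions X2 gives: plus(R, plus(1, h(R))) = plus(tup(n, h(2), 2), L).
Bind Y1 := plus(L, 5); no other remaining equation mentions Y1. Substituting into the earlier binding gives U := plus(1, plus(L, 5)).
Decompose plus/2: R = tup(n, h(2), 2),  plus(1, h(R)) = L.
Bind R := tup(n, h(2), 2); substituting into the remaining equation gives: plus(1, h(tup(n, h(2), 2))) = L. Substituting into the earlier binding gives X2 := plus(1, h(tup(n, h(2), 2))).
Bind L := plus(1, h(tup(n, h(2), 2))). Substituting into the earlier bindings gives U := plus(1, plus(plus(1, h(tup(n, h(2), 2))), 5)), Y1 := plus(plus(1, h(tup(n, h(2), 2))), 5).
MGU = { U -> plus(1, plus(plus(1, h(tup(n, h(2), 2))), 5)), X2 -> plus(1, h(tup(n, h(2), 2))), Y1 -> plus(plus(1, h(tup(n, h(2), 2))), 5), R -> tup(n, h(2), 2), L -> plus(1, h(tup(n, h(2), 2))) }, so Y1 -> plus(plus(1, h(tup(n, h(2), 2))), 5).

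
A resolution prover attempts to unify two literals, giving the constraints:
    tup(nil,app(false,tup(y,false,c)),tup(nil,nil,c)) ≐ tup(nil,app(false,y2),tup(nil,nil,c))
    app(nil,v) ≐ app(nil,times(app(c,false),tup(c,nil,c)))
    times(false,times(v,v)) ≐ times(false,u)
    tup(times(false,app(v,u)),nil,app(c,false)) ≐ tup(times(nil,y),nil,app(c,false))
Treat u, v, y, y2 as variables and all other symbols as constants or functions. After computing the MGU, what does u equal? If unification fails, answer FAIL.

FAIL

Decompose tup/3: nil ≐ nil,  app(false,tup(y,false,c)) ≐ app(false,y2),  tup(nil,nil,c) ≐ tup(nil,nil,c).
Delete trivial equation nil ≐ nil.
Decompose app/2: false ≐ false,  tup(y,false,c) ≐ y2.
Delete trivial equation false ≐ false.
Bind y2 := tup(y,false,c); no other remaining equation mentions y2.
Delete trivial equation tup(nil,nil,c) ≐ tup(nil,nil,c).
Decompose app/2: nil ≐ nil,  v ≐ times(app(c,false),tup(c,nil,c)).
Delete trivial equation nil ≐ nil.
Bind v := times(app(c,false),tup(c,nil,c)); substituting into the remaining equations gives: times(false,times(times(app(c,false),tup(c,nil,c)),times(app(c,false),tup(c,nil,c)))) ≐ times(false,u),  tup(times(false,app(times(app(c,false),tup(c,nil,c)),u)),nil,app(c,false)) ≐ tup(times(nil,y),nil,app(c,false)).
Decompose times/2: false ≐ false,  times(times(app(c,false),tup(c,nil,c)),times(app(c,false),tup(c,nil,c))) ≐ u.
Delete trivial equation false ≐ false.
Bind u := times(times(app(c,false),tup(c,nil,c)),times(app(c,false),tup(c,nil,c))); substituting into the remaining equation gives: tup(times(false,app(times(app(c,false),tup(c,nil,c)),times(times(app(c,false),tup(c,nil,c)),times(app(c,false),tup(c,nil,c))))),nil,app(c,false)) ≐ tup(times(nil,y),nil,app(c,false)).
Decompose tup/3: times(false,app(times(app(c,false),tup(c,nil,c)),times(times(app(c,false),tup(c,nil,c)),times(app(c,false),tup(c,nil,c))))) ≐ times(nil,y),  nil ≐ nil,  app(c,false) ≐ app(c,false).
Decompose times/2: false ≐ nil,  app(times(app(c,false),tup(c,nil,c)),times(times(app(c,false),tup(c,nil,c)),times(app(c,false),tup(c,nil,c)))) ≐ y.
Clash: constants false and nil differ; no unifier exists.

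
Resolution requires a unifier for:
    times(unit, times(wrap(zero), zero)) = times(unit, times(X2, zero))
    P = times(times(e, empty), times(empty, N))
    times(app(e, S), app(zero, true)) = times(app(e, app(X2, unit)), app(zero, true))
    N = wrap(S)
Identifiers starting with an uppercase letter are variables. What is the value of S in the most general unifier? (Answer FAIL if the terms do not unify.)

app(wrap(zero), unit)

Decompose times/2: unit = unit,  times(wrap(zero), zero) = times(X2, zero).
Delete trivial equation unit = unit.
Decompose times/2: wrap(zero) = X2,  zero = zero.
Bind X2 := wrap(zero); substituting into the one remaining equation that mentions X2 gives: times(app(e, S), app(zero, true)) = times(app(e, app(wrap(zero), unit)), app(zero, true)).
Delete trivial equation zero = zero.
Bind P := times(times(e, empty), times(empty, N)); no other remaining equation mentions P.
Decompose times/2: app(e, S) = app(e, app(wrap(zero), unit)),  app(zero, true) = app(zero, true).
Decompose app/2: e = e,  S = app(wrap(zero), unit).
Delete trivial equation e = e.
Bind S := app(wrap(zero), unit); substituting into the one remaining equation that mentions S gives: N = wrap(app(wrap(zero), unit)).
Delete trivial equation app(zero, true) = app(zero, true).
Bind N := wrap(app(wrap(zero), unit)). Substituting into the earlier binding gives P := times(times(e, empty), times(empty, wrap(app(wrap(zero), unit)))).
MGU = { X2 ↦ wrap(zero), P ↦ times(times(e, empty), times(empty, wrap(app(wrap(zero), unit)))), S ↦ app(wrap(zero), unit), N ↦ wrap(app(wrap(zero), unit)) }, so S ↦ app(wrap(zero), unit).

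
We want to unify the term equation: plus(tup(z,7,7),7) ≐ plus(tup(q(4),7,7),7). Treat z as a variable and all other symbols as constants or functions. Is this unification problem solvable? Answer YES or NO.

YES

Decompose plus/2: tup(z,7,7) ≐ tup(q(4),7,7),  7 ≐ 7.
Decompose tup/3: z ≐ q(4),  7 ≐ 7,  7 ≐ 7.
Bind z := q(4); no other remaining equation mentions z.
Delete trivial equation 7 ≐ 7.
Delete trivial equation 7 ≐ 7.
Delete trivial equation 7 ≐ 7.
No equations remain and no clash or occurs-check failure arose, so a unifier exists.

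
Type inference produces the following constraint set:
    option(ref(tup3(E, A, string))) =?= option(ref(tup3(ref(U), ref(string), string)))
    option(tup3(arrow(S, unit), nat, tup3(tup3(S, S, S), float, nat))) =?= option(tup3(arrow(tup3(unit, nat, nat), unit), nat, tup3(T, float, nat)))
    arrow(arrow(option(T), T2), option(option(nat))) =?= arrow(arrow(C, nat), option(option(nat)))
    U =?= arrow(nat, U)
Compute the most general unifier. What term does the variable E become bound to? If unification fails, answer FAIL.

Decompose option/1: ref(tup3(E, A, string)) =?= ref(tup3(ref(U), ref(string), string)).
Decompose ref/1: tup3(E, A, string) =?= tup3(ref(U), ref(string), string).
Decompose tup3/3: E =?= ref(U),  A =?= ref(string),  string =?= string.
Bind E := ref(U); no other remaining equation mentions E.
Bind A := ref(string); no other remaining equation mentions A.
Delete trivial equation string =?= string.
Decompose option/1: tup3(arrow(S, unit), nat, tup3(tup3(S, S, S), float, nat)) =?= tup3(arrow(tup3(unit, nat, nat), unit), nat, tup3(T, float, nat)).
Decompose tup3/3: arrow(S, unit) =?= arrow(tup3(unit, nat, nat), unit),  nat =?= nat,  tup3(tup3(S, S, S), float, nat) =?= tup3(T, float, nat).
Decompose arrow/2: S =?= tup3(unit, nat, nat),  unit =?= unit.
Bind S := tup3(unit, nat, nat); substituting into the one remaining equation that mentions S gives: tup3(tup3(tup3(unit, nat, nat), tup3(unit, nat, nat), tup3(unit, nat, nat)), float, nat) =?= tup3(T, float, nat).
Delete trivial equation unit =?= unit.
Delete trivial equation nat =?= nat.
Decompose tup3/3: tup3(tup3(unit, nat, nat), tup3(unit, nat, nat), tup3(unit, nat, nat)) =?= T,  float =?= float,  nat =?= nat.
Bind T := tup3(tup3(unit, nat, nat), tup3(unit, nat, nat), tup3(unit, nat, nat)); substituting into the one remaining equation that mentions T gives: arrow(arrow(option(tup3(tup3(unit, nat, nat), tup3(unit, nat, nat), tup3(unit, nat, nat))), T2), option(option(nat))) =?= arrow(arrow(C, nat), option(option(nat))).
Delete trivial equation float =?= float.
Delete trivial equation nat =?= nat.
Decompose arrow/2: arrow(option(tup3(tup3(unit, nat, nat), tup3(unit, nat, nat), tup3(unit, nat, nat))), T2) =?= arrow(C, nat),  option(option(nat)) =?= option(option(nat)).
Decompose arrow/2: option(tup3(tup3(unit, nat, nat), tup3(unit, nat, nat), tup3(unit, nat, nat))) =?= C,  T2 =?= nat.
Bind C := option(tup3(tup3(unit, nat, nat), tup3(unit, nat, nat), tup3(unit, nat, nat))); no other remaining equation mentions C.
Bind T2 := nat; no other remaining equation mentions T2.
Delete trivial equation option(option(nat)) =?= option(option(nat)).
Occurs check fails: U occurs in arrow(nat, U); the equation U =?= arrow(nat, U) has no finite solution.

FAIL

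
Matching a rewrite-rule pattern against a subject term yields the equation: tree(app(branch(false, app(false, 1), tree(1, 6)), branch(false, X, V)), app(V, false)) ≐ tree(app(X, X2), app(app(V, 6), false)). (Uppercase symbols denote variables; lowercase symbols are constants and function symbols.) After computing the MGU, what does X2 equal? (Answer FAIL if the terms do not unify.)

Decompose tree/2: app(branch(false, app(false, 1), tree(1, 6)), branch(false, X, V)) ≐ app(X, X2),  app(V, false) ≐ app(app(V, 6), false).
Decompose app/2: branch(false, app(false, 1), tree(1, 6)) ≐ X,  branch(false, X, V) ≐ X2.
Bind X := branch(false, app(false, 1), tree(1, 6)); substituting into the one remaining equation that mentions X gives: branch(false, branch(false, app(false, 1), tree(1, 6)), V) ≐ X2.
Bind X2 := branch(false, branch(false, app(false, 1), tree(1, 6)), V); no other remaining equation mentions X2.
Decompose app/2: V ≐ app(V, 6),  false ≐ false.
Occurs check fails: V occurs in app(V, 6); the equation V ≐ app(V, 6) has no finite solution.

FAIL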